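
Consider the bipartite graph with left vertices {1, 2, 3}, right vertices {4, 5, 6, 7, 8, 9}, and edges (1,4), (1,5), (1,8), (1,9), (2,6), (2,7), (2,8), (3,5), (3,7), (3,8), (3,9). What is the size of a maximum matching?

Step 1: List the neighbors of each left vertex:
  1: 4, 5, 8, 9
  2: 6, 7, 8
  3: 5, 7, 8, 9

Step 2: Greedily match left vertices, then look for augmenting paths:
  Match 1 -- 4
  Match 2 -- 6
  Match 3 -- 5
  No augmenting path remains.

Step 3: Verify this is maximum:
  Matching size 3 = min(|L|, |R|) = min(3, 6), which is an upper bound, so this matching is maximum.

Maximum matching: {(1,4), (2,6), (3,5)}
Size: 3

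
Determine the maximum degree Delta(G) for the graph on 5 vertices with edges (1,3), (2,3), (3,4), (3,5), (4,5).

Step 1: Count edges incident to each vertex:
  deg(1) = 1 (neighbors: 3)
  deg(2) = 1 (neighbors: 3)
  deg(3) = 4 (neighbors: 1, 2, 4, 5)
  deg(4) = 2 (neighbors: 3, 5)
  deg(5) = 2 (neighbors: 3, 4)

Step 2: Find maximum:
  max(1, 1, 4, 2, 2) = 4 (vertex 3)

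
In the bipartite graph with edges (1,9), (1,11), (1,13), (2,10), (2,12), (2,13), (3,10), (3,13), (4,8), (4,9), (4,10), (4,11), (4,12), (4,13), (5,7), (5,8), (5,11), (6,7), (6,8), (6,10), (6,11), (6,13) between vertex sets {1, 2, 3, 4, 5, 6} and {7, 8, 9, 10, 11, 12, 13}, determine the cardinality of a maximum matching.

Step 1: List the neighbors of each left vertex:
  1: 9, 11, 13
  2: 10, 12, 13
  3: 10, 13
  4: 8, 9, 10, 11, 12, 13
  5: 7, 8, 11
  6: 7, 8, 10, 11, 13

Step 2: Greedily match left vertices, then look for augmenting paths:
  Match 1 -- 9
  Match 2 -- 10
  Match 3 -- 13
  Match 4 -- 8
  Match 5 -- 7
  Match 6 -- 11
  No augmenting path remains.

Step 3: Verify this is maximum:
  Matching size 6 = min(|L|, |R|) = min(6, 7), which is an upper bound, so this matching is maximum.

Maximum matching: {(1,9), (2,10), (3,13), (4,8), (5,7), (6,11)}
Size: 6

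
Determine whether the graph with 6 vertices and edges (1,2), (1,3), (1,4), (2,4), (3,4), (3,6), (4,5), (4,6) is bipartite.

Step 1: Attempt 2-coloring using BFS:
  Start at vertex 1, assign color 0
  Color vertex 2 with color 1 (neighbor of 1)
  Color vertex 3 with color 1 (neighbor of 1)
  Color vertex 4 with color 1 (neighbor of 1)

Step 2: Conflict found! Vertices 2 and 4 are adjacent but have the same color.
This means the graph contains an odd cycle.

The graph is NOT bipartite.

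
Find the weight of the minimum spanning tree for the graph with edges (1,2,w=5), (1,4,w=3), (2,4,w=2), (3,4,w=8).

Apply Kruskal's algorithm (sort edges by weight, add if no cycle):

Sorted edges by weight:
  (2,4) w=2
  (1,4) w=3
  (1,2) w=5
  (3,4) w=8

Add edge (2,4) w=2 -- no cycle. Running total: 2
Add edge (1,4) w=3 -- no cycle. Running total: 5
Skip edge (1,2) w=5 -- would create cycle
Add edge (3,4) w=8 -- no cycle. Running total: 13

MST edges: (2,4,w=2), (1,4,w=3), (3,4,w=8)
Total MST weight: 2 + 3 + 8 = 13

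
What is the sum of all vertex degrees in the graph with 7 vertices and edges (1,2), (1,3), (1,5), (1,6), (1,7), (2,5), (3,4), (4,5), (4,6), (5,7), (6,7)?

Step 1: Count edges incident to each vertex:
  deg(1) = 5 (neighbors: 2, 3, 5, 6, 7)
  deg(2) = 2 (neighbors: 1, 5)
  deg(3) = 2 (neighbors: 1, 4)
  deg(4) = 3 (neighbors: 3, 5, 6)
  deg(5) = 4 (neighbors: 1, 2, 4, 7)
  deg(6) = 3 (neighbors: 1, 4, 7)
  deg(7) = 3 (neighbors: 1, 5, 6)

Step 2: Sum all degrees:
  5 + 2 + 2 + 3 + 4 + 3 + 3 = 22

Verification: sum of degrees = 2 * |E| = 2 * 11 = 22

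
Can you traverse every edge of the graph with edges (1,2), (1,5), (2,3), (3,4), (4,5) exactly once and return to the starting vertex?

Step 1: Find the degree of each vertex:
  deg(1) = 2
  deg(2) = 2
  deg(3) = 2
  deg(4) = 2
  deg(5) = 2

Step 2: Count vertices with odd degree:
  All vertices have even degree (0 odd-degree vertices)

Step 3: Apply Euler's theorem:
  - Eulerian circuit exists iff graph is connected and all vertices have even degree
  - Eulerian path exists iff graph is connected and has 0 or 2 odd-degree vertices

Graph is connected with 0 odd-degree vertices.
Both Eulerian circuit and Eulerian path exist.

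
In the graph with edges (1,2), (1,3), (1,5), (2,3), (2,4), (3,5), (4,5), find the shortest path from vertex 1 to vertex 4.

Step 1: Build adjacency list:
  1: 2, 3, 5
  2: 1, 3, 4
  3: 1, 2, 5
  4: 2, 5
  5: 1, 3, 4

Step 2: BFS from vertex 1 to find shortest path to 4:
  vertex 2 reached at distance 1
  vertex 3 reached at distance 1
  vertex 5 reached at distance 1
  vertex 4 reached at distance 2

Step 3: Shortest path: 1 -> 5 -> 4
Path length: 2 edges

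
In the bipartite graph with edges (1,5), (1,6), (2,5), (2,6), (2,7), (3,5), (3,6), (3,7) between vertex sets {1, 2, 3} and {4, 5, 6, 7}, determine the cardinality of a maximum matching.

Step 1: List the neighbors of each left vertex:
  1: 5, 6
  2: 5, 6, 7
  3: 5, 6, 7

Step 2: Greedily match left vertices, then look for augmenting paths:
  Match 1 -- 5
  Match 2 -- 6
  Match 3 -- 7
  No augmenting path remains.

Step 3: Verify this is maximum:
  Matching size 3 = min(|L|, |R|) = min(3, 4), which is an upper bound, so this matching is maximum.

Maximum matching: {(1,5), (2,6), (3,7)}
Size: 3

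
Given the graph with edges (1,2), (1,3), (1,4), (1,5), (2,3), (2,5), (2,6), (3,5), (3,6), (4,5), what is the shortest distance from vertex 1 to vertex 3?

Step 1: Build adjacency list:
  1: 2, 3, 4, 5
  2: 1, 3, 5, 6
  3: 1, 2, 5, 6
  4: 1, 5
  5: 1, 2, 3, 4
  6: 2, 3

Step 2: BFS from vertex 1 to find shortest path to 3:
  vertex 2 reached at distance 1
  vertex 3 reached at distance 1

Step 3: Shortest path: 1 -> 3
Path length: 1 edge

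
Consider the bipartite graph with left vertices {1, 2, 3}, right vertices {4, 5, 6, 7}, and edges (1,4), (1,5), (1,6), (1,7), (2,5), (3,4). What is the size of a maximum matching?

Step 1: List the neighbors of each left vertex:
  1: 4, 5, 6, 7
  2: 5
  3: 4

Step 2: Greedily match left vertices, then look for augmenting paths:
  Match 1 -- 6
  Match 2 -- 5
  Match 3 -- 4
  No augmenting path remains.

Step 3: Verify this is maximum:
  Matching size 3 = min(|L|, |R|) = min(3, 4), which is an upper bound, so this matching is maximum.

Maximum matching: {(1,6), (2,5), (3,4)}
Size: 3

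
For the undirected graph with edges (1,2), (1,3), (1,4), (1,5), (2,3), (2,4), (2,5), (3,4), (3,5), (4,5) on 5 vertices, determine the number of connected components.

Step 1: Build adjacency list from edges:
  1: 2, 3, 4, 5
  2: 1, 3, 4, 5
  3: 1, 2, 4, 5
  4: 1, 2, 3, 5
  5: 1, 2, 3, 4

Step 2: Run BFS/DFS from vertex 1:
  Visited: {1, 2, 3, 4, 5}
  Reached 5 of 5 vertices

Step 3: All 5 vertices reached from vertex 1, so the graph is connected.
Number of connected components: 1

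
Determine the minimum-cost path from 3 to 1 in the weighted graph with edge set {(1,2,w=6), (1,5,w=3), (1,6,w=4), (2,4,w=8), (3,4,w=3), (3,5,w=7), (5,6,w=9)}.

Step 1: Build adjacency list with weights:
  1: 2(w=6), 5(w=3), 6(w=4)
  2: 1(w=6), 4(w=8)
  3: 4(w=3), 5(w=7)
  4: 2(w=8), 3(w=3)
  5: 1(w=3), 3(w=7), 6(w=9)
  6: 1(w=4), 5(w=9)

Step 2: Apply Dijkstra's algorithm from vertex 3:
  Visit vertex 3 (distance=0)
    Update dist[4] = 3
    Update dist[5] = 7
  Visit vertex 4 (distance=3)
    Update dist[2] = 11
  Visit vertex 5 (distance=7)
    Update dist[1] = 10
    Update dist[6] = 16
  Visit vertex 1 (distance=10)
    Update dist[6] = 14

Step 3: Shortest path: 3 -> 5 -> 1
Total weight: 7 + 3 = 10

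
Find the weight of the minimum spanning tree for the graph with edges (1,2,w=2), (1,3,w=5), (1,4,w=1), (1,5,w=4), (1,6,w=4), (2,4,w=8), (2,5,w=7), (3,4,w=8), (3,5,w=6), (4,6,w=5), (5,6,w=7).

Apply Kruskal's algorithm (sort edges by weight, add if no cycle):

Sorted edges by weight:
  (1,4) w=1
  (1,2) w=2
  (1,6) w=4
  (1,5) w=4
  (1,3) w=5
  (4,6) w=5
  (3,5) w=6
  (2,5) w=7
  (5,6) w=7
  (2,4) w=8
  (3,4) w=8

Add edge (1,4) w=1 -- no cycle. Running total: 1
Add edge (1,2) w=2 -- no cycle. Running total: 3
Add edge (1,6) w=4 -- no cycle. Running total: 7
Add edge (1,5) w=4 -- no cycle. Running total: 11
Add edge (1,3) w=5 -- no cycle. Running total: 16

MST edges: (1,4,w=1), (1,2,w=2), (1,6,w=4), (1,5,w=4), (1,3,w=5)
Total MST weight: 1 + 2 + 4 + 4 + 5 = 16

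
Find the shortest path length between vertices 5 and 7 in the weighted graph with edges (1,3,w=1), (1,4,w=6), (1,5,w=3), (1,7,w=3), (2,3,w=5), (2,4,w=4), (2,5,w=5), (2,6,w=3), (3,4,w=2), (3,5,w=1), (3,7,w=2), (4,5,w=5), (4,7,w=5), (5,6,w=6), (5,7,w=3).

Step 1: Build adjacency list with weights:
  1: 3(w=1), 4(w=6), 5(w=3), 7(w=3)
  2: 3(w=5), 4(w=4), 5(w=5), 6(w=3)
  3: 1(w=1), 2(w=5), 4(w=2), 5(w=1), 7(w=2)
  4: 1(w=6), 2(w=4), 3(w=2), 5(w=5), 7(w=5)
  5: 1(w=3), 2(w=5), 3(w=1), 4(w=5), 6(w=6), 7(w=3)
  6: 2(w=3), 5(w=6)
  7: 1(w=3), 3(w=2), 4(w=5), 5(w=3)

Step 2: Apply Dijkstra's algorithm from vertex 5:
  Visit vertex 5 (distance=0)
    Update dist[1] = 3
    Update dist[2] = 5
    Update dist[3] = 1
    Update dist[4] = 5
    Update dist[6] = 6
    Update dist[7] = 3
  Visit vertex 3 (distance=1)
    Update dist[1] = 2
    Update dist[4] = 3
  Visit vertex 1 (distance=2)
  Visit vertex 4 (distance=3)
  Visit vertex 7 (distance=3)

Step 3: Shortest path: 5 -> 7
Total weight: 3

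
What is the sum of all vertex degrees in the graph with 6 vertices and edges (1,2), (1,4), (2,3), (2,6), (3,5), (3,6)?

Step 1: Count edges incident to each vertex:
  deg(1) = 2 (neighbors: 2, 4)
  deg(2) = 3 (neighbors: 1, 3, 6)
  deg(3) = 3 (neighbors: 2, 5, 6)
  deg(4) = 1 (neighbors: 1)
  deg(5) = 1 (neighbors: 3)
  deg(6) = 2 (neighbors: 2, 3)

Step 2: Sum all degrees:
  2 + 3 + 3 + 1 + 1 + 2 = 12

Verification: sum of degrees = 2 * |E| = 2 * 6 = 12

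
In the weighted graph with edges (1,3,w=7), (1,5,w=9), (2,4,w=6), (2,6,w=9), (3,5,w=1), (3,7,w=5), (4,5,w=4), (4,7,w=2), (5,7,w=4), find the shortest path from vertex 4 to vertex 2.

Step 1: Build adjacency list with weights:
  1: 3(w=7), 5(w=9)
  2: 4(w=6), 6(w=9)
  3: 1(w=7), 5(w=1), 7(w=5)
  4: 2(w=6), 5(w=4), 7(w=2)
  5: 1(w=9), 3(w=1), 4(w=4), 7(w=4)
  6: 2(w=9)
  7: 3(w=5), 4(w=2), 5(w=4)

Step 2: Apply Dijkstra's algorithm from vertex 4:
  Visit vertex 4 (distance=0)
    Update dist[2] = 6
    Update dist[5] = 4
    Update dist[7] = 2
  Visit vertex 7 (distance=2)
    Update dist[3] = 7
  Visit vertex 5 (distance=4)
    Update dist[1] = 13
    Update dist[3] = 5
  Visit vertex 3 (distance=5)
    Update dist[1] = 12
  Visit vertex 2 (distance=6)
    Update dist[6] = 15

Step 3: Shortest path: 4 -> 2
Total weight: 6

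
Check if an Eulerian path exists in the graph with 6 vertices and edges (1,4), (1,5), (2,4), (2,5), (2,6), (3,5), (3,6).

Step 1: Find the degree of each vertex:
  deg(1) = 2
  deg(2) = 3
  deg(3) = 2
  deg(4) = 2
  deg(5) = 3
  deg(6) = 2

Step 2: Count vertices with odd degree:
  Odd-degree vertices: 2, 5 (2 total)

Step 3: Apply Euler's theorem:
  - Eulerian circuit exists iff graph is connected and all vertices have even degree
  - Eulerian path exists iff graph is connected and has 0 or 2 odd-degree vertices

Graph is connected with exactly 2 odd-degree vertices (2, 5).
Eulerian path exists (starting and ending at the odd-degree vertices), but no Eulerian circuit.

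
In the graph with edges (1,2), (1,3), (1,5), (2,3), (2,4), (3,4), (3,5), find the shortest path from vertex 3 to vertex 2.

Step 1: Build adjacency list:
  1: 2, 3, 5
  2: 1, 3, 4
  3: 1, 2, 4, 5
  4: 2, 3
  5: 1, 3

Step 2: BFS from vertex 3 to find shortest path to 2:
  vertex 1 reached at distance 1
  vertex 2 reached at distance 1

Step 3: Shortest path: 3 -> 2
Path length: 1 edge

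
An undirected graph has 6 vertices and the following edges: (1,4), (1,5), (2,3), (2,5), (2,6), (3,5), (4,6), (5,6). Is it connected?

Step 1: Build adjacency list from edges:
  1: 4, 5
  2: 3, 5, 6
  3: 2, 5
  4: 1, 6
  5: 1, 2, 3, 6
  6: 2, 4, 5

Step 2: Run BFS/DFS from vertex 1:
  Visited: {1, 4, 5, 6, 2, 3}
  Reached 6 of 6 vertices

Step 3: All 6 vertices reached from vertex 1, so the graph is connected.
Answer: Yes, the graph is connected.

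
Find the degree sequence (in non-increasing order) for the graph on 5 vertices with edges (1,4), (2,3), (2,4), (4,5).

Step 1: Count edges incident to each vertex:
  deg(1) = 1 (neighbors: 4)
  deg(2) = 2 (neighbors: 3, 4)
  deg(3) = 1 (neighbors: 2)
  deg(4) = 3 (neighbors: 1, 2, 5)
  deg(5) = 1 (neighbors: 4)

Step 2: Sort degrees in non-increasing order:
  Degrees: [1, 2, 1, 3, 1] -> sorted: [3, 2, 1, 1, 1]

Degree sequence: [3, 2, 1, 1, 1]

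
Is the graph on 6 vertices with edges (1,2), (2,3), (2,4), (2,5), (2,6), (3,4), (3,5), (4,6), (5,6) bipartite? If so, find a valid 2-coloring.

Step 1: Attempt 2-coloring using BFS:
  Start at vertex 1, assign color 0
  Color vertex 2 with color 1 (neighbor of 1)
  Color vertex 3 with color 0 (neighbor of 2)
  Color vertex 4 with color 0 (neighbor of 2)
  Color vertex 5 with color 0 (neighbor of 2)
  Color vertex 6 with color 0 (neighbor of 2)

Step 2: Conflict found! Vertices 3 and 4 are adjacent but have the same color.
This means the graph contains an odd cycle.

The graph is NOT bipartite.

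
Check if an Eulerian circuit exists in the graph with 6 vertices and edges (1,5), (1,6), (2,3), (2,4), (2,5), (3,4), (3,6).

Step 1: Find the degree of each vertex:
  deg(1) = 2
  deg(2) = 3
  deg(3) = 3
  deg(4) = 2
  deg(5) = 2
  deg(6) = 2

Step 2: Count vertices with odd degree:
  Odd-degree vertices: 2, 3 (2 total)

Step 3: Apply Euler's theorem:
  - Eulerian circuit exists iff graph is connected and all vertices have even degree
  - Eulerian path exists iff graph is connected and has 0 or 2 odd-degree vertices

Graph is connected with exactly 2 odd-degree vertices (2, 3).
Eulerian path exists (starting and ending at the odd-degree vertices), but no Eulerian circuit.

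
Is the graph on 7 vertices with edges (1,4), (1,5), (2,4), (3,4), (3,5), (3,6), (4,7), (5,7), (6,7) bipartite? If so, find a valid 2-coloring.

Step 1: Attempt 2-coloring using BFS:
  Start at vertex 1, assign color 0
  Color vertex 4 with color 1 (neighbor of 1)
  Color vertex 5 with color 1 (neighbor of 1)
  Color vertex 2 with color 0 (neighbor of 4)
  Color vertex 3 with color 0 (neighbor of 4)
  Color vertex 7 with color 0 (neighbor of 4)
  Color vertex 6 with color 1 (neighbor of 3)

Step 2: 2-coloring succeeded. No conflicts found.
  Set A (color 0): {1, 2, 3, 7}
  Set B (color 1): {4, 5, 6}

The graph is bipartite with partition {1, 2, 3, 7}, {4, 5, 6}.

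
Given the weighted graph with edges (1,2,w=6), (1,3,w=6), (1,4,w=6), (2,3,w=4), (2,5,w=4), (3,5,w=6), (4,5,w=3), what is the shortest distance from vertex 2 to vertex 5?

Step 1: Build adjacency list with weights:
  1: 2(w=6), 3(w=6), 4(w=6)
  2: 1(w=6), 3(w=4), 5(w=4)
  3: 1(w=6), 2(w=4), 5(w=6)
  4: 1(w=6), 5(w=3)
  5: 2(w=4), 3(w=6), 4(w=3)

Step 2: Apply Dijkstra's algorithm from vertex 2:
  Visit vertex 2 (distance=0)
    Update dist[1] = 6
    Update dist[3] = 4
    Update dist[5] = 4
  Visit vertex 3 (distance=4)
  Visit vertex 5 (distance=4)
    Update dist[4] = 7

Step 3: Shortest path: 2 -> 5
Total weight: 4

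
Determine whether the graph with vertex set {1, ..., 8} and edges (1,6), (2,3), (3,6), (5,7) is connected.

Step 1: Build adjacency list from edges:
  1: 6
  2: 3
  3: 2, 6
  4: (none)
  5: 7
  6: 1, 3
  7: 5
  8: (none)

Step 2: Run BFS/DFS from vertex 1:
  Visited: {1, 6, 3, 2}
  Reached 4 of 8 vertices

Step 3: Only 4 of 8 vertices reached. Graph is disconnected.
Connected components: {1, 2, 3, 6}, {4}, {5, 7}, {8}
Answer: No, the graph is not connected (4 components).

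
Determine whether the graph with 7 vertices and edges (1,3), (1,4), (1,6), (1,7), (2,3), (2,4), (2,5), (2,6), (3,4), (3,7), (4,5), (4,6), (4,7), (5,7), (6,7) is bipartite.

Step 1: Attempt 2-coloring using BFS:
  Start at vertex 1, assign color 0
  Color vertex 3 with color 1 (neighbor of 1)
  Color vertex 4 with color 1 (neighbor of 1)
  Color vertex 6 with color 1 (neighbor of 1)
  Color vertex 7 with color 1 (neighbor of 1)
  Color vertex 2 with color 0 (neighbor of 3)

Step 2: Conflict found! Vertices 3 and 4 are adjacent but have the same color.
This means the graph contains an odd cycle.

The graph is NOT bipartite.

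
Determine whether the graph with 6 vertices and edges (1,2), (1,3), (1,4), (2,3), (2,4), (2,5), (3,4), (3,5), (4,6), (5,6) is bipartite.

Step 1: Attempt 2-coloring using BFS:
  Start at vertex 1, assign color 0
  Color vertex 2 with color 1 (neighbor of 1)
  Color vertex 3 with color 1 (neighbor of 1)
  Color vertex 4 with color 1 (neighbor of 1)

Step 2: Conflict found! Vertices 2 and 3 are adjacent but have the same color.
This means the graph contains an odd cycle.

The graph is NOT bipartite.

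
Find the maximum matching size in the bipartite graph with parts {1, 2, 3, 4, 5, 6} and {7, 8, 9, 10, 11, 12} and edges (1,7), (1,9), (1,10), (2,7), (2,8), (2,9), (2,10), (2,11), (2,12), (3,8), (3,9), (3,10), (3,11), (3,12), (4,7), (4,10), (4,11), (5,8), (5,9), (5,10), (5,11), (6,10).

Step 1: List the neighbors of each left vertex:
  1: 7, 9, 10
  2: 7, 8, 9, 10, 11, 12
  3: 8, 9, 10, 11, 12
  4: 7, 10, 11
  5: 8, 9, 10, 11
  6: 10

Step 2: Greedily match left vertices, then look for augmenting paths:
  Match 1 -- 9
  Match 2 -- 8
  Match 3 -- 12
  Match 4 -- 7
  Match 5 -- 11
  Match 6 -- 10
  No augmenting path remains.

Step 3: Verify this is maximum:
  Matching size 6 = min(|L|, |R|) = min(6, 6), which is an upper bound, so this matching is maximum.

Maximum matching: {(1,9), (2,8), (3,12), (4,7), (5,11), (6,10)}
Size: 6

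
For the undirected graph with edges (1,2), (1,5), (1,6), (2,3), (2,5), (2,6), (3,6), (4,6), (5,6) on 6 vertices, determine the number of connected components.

Step 1: Build adjacency list from edges:
  1: 2, 5, 6
  2: 1, 3, 5, 6
  3: 2, 6
  4: 6
  5: 1, 2, 6
  6: 1, 2, 3, 4, 5

Step 2: Run BFS/DFS from vertex 1:
  Visited: {1, 2, 5, 6, 3, 4}
  Reached 6 of 6 vertices

Step 3: All 6 vertices reached from vertex 1, so the graph is connected.
Number of connected components: 1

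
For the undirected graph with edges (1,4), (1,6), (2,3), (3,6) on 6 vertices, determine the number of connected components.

Step 1: Build adjacency list from edges:
  1: 4, 6
  2: 3
  3: 2, 6
  4: 1
  5: (none)
  6: 1, 3

Step 2: Run BFS/DFS from vertex 1:
  Visited: {1, 4, 6, 3, 2}
  Reached 5 of 6 vertices

Step 3: Only 5 of 6 vertices reached. Graph is disconnected.
Connected components: {1, 2, 3, 4, 6}, {5}
Number of connected components: 2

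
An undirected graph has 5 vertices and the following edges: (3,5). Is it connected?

Step 1: Build adjacency list from edges:
  1: (none)
  2: (none)
  3: 5
  4: (none)
  5: 3

Step 2: Run BFS/DFS from vertex 1:
  Visited: {1}
  Reached 1 of 5 vertices

Step 3: Only 1 of 5 vertices reached. Graph is disconnected.
Connected components: {1}, {2}, {3, 5}, {4}
Answer: No, the graph is not connected (4 components).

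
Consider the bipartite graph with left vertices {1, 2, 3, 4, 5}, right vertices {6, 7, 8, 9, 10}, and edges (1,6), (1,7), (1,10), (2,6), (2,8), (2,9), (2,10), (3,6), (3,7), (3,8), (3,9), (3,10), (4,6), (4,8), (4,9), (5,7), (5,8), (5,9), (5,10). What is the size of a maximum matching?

Step 1: List the neighbors of each left vertex:
  1: 6, 7, 10
  2: 6, 8, 9, 10
  3: 6, 7, 8, 9, 10
  4: 6, 8, 9
  5: 7, 8, 9, 10

Step 2: Greedily match left vertices, then look for augmenting paths:
  Match 1 -- 6
  Match 2 -- 8
  Match 3 -- 7
  Match 4 -- 9
  Match 5 -- 10
  No augmenting path remains.

Step 3: Verify this is maximum:
  Matching size 5 = min(|L|, |R|) = min(5, 5), which is an upper bound, so this matching is maximum.

Maximum matching: {(1,6), (2,8), (3,7), (4,9), (5,10)}
Size: 5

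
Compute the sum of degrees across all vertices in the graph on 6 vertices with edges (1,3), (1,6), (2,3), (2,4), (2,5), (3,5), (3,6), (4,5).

Step 1: Count edges incident to each vertex:
  deg(1) = 2 (neighbors: 3, 6)
  deg(2) = 3 (neighbors: 3, 4, 5)
  deg(3) = 4 (neighbors: 1, 2, 5, 6)
  deg(4) = 2 (neighbors: 2, 5)
  deg(5) = 3 (neighbors: 2, 3, 4)
  deg(6) = 2 (neighbors: 1, 3)

Step 2: Sum all degrees:
  2 + 3 + 4 + 2 + 3 + 2 = 16

Verification: sum of degrees = 2 * |E| = 2 * 8 = 16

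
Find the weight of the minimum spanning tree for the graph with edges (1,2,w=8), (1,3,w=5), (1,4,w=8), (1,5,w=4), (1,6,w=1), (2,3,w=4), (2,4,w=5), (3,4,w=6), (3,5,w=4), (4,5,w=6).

Apply Kruskal's algorithm (sort edges by weight, add if no cycle):

Sorted edges by weight:
  (1,6) w=1
  (1,5) w=4
  (2,3) w=4
  (3,5) w=4
  (1,3) w=5
  (2,4) w=5
  (3,4) w=6
  (4,5) w=6
  (1,2) w=8
  (1,4) w=8

Add edge (1,6) w=1 -- no cycle. Running total: 1
Add edge (1,5) w=4 -- no cycle. Running total: 5
Add edge (2,3) w=4 -- no cycle. Running total: 9
Add edge (3,5) w=4 -- no cycle. Running total: 13
Skip edge (1,3) w=5 -- would create cycle
Add edge (2,4) w=5 -- no cycle. Running total: 18

MST edges: (1,6,w=1), (1,5,w=4), (2,3,w=4), (3,5,w=4), (2,4,w=5)
Total MST weight: 1 + 4 + 4 + 4 + 5 = 18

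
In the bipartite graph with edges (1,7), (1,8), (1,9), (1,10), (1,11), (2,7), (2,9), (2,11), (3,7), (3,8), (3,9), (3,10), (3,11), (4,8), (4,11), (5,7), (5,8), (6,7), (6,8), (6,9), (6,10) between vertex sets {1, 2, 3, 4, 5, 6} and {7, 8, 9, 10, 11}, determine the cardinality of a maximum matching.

Step 1: List the neighbors of each left vertex:
  1: 7, 8, 9, 10, 11
  2: 7, 9, 11
  3: 7, 8, 9, 10, 11
  4: 8, 11
  5: 7, 8
  6: 7, 8, 9, 10

Step 2: Greedily match left vertices, then look for augmenting paths:
  Match 1 -- 7
  Match 2 -- 9
  Match 3 -- 8
  Match 4 -- 11
  Match 6 -- 10
  No augmenting path remains.

Step 3: Verify this is maximum:
  Matching size 5 = min(|L|, |R|) = min(6, 5), which is an upper bound, so this matching is maximum.

Maximum matching: {(1,7), (2,9), (3,8), (4,11), (6,10)}
Size: 5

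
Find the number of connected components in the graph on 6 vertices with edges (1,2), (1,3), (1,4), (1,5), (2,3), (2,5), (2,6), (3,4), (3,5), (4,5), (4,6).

Step 1: Build adjacency list from edges:
  1: 2, 3, 4, 5
  2: 1, 3, 5, 6
  3: 1, 2, 4, 5
  4: 1, 3, 5, 6
  5: 1, 2, 3, 4
  6: 2, 4

Step 2: Run BFS/DFS from vertex 1:
  Visited: {1, 2, 3, 4, 5, 6}
  Reached 6 of 6 vertices

Step 3: All 6 vertices reached from vertex 1, so the graph is connected.
Number of connected components: 1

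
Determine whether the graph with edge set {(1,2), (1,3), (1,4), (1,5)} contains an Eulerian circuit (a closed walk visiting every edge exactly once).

Step 1: Find the degree of each vertex:
  deg(1) = 4
  deg(2) = 1
  deg(3) = 1
  deg(4) = 1
  deg(5) = 1

Step 2: Count vertices with odd degree:
  Odd-degree vertices: 2, 3, 4, 5 (4 total)

Step 3: Apply Euler's theorem:
  - Eulerian circuit exists iff graph is connected and all vertices have even degree
  - Eulerian path exists iff graph is connected and has 0 or 2 odd-degree vertices

Graph has 4 odd-degree vertices (need 0 or 2).
Neither Eulerian path nor Eulerian circuit exists.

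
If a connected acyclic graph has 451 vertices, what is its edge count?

A tree on n vertices always has exactly n - 1 edges.
For n = 451: edges = 451 - 1 = 450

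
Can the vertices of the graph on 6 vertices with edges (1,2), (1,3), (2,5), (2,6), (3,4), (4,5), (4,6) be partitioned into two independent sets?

Step 1: Attempt 2-coloring using BFS:
  Start at vertex 1, assign color 0
  Color vertex 2 with color 1 (neighbor of 1)
  Color vertex 3 with color 1 (neighbor of 1)
  Color vertex 5 with color 0 (neighbor of 2)
  Color vertex 6 with color 0 (neighbor of 2)
  Color vertex 4 with color 0 (neighbor of 3)

Step 2: Conflict found! Vertices 5 and 4 are adjacent but have the same color.
This means the graph contains an odd cycle.

The graph is NOT bipartite.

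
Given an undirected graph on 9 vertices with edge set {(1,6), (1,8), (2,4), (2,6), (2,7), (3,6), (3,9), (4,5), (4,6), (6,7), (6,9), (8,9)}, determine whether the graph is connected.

Step 1: Build adjacency list from edges:
  1: 6, 8
  2: 4, 6, 7
  3: 6, 9
  4: 2, 5, 6
  5: 4
  6: 1, 2, 3, 4, 7, 9
  7: 2, 6
  8: 1, 9
  9: 3, 6, 8

Step 2: Run BFS/DFS from vertex 1:
  Visited: {1, 6, 8, 2, 3, 4, 7, 9, 5}
  Reached 9 of 9 vertices

Step 3: All 9 vertices reached from vertex 1, so the graph is connected.
Answer: Yes, the graph is connected.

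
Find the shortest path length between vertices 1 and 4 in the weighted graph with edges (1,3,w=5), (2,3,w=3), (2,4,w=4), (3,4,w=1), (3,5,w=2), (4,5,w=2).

Step 1: Build adjacency list with weights:
  1: 3(w=5)
  2: 3(w=3), 4(w=4)
  3: 1(w=5), 2(w=3), 4(w=1), 5(w=2)
  4: 2(w=4), 3(w=1), 5(w=2)
  5: 3(w=2), 4(w=2)

Step 2: Apply Dijkstra's algorithm from vertex 1:
  Visit vertex 1 (distance=0)
    Update dist[3] = 5
  Visit vertex 3 (distance=5)
    Update dist[2] = 8
    Update dist[4] = 6
    Update dist[5] = 7
  Visit vertex 4 (distance=6)

Step 3: Shortest path: 1 -> 3 -> 4
Total weight: 5 + 1 = 6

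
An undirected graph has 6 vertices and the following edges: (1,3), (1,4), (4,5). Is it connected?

Step 1: Build adjacency list from edges:
  1: 3, 4
  2: (none)
  3: 1
  4: 1, 5
  5: 4
  6: (none)

Step 2: Run BFS/DFS from vertex 1:
  Visited: {1, 3, 4, 5}
  Reached 4 of 6 vertices

Step 3: Only 4 of 6 vertices reached. Graph is disconnected.
Connected components: {1, 3, 4, 5}, {2}, {6}
Answer: No, the graph is not connected (3 components).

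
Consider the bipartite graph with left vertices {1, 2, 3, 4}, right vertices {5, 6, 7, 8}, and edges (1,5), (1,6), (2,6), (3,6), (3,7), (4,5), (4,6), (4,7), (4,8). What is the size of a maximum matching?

Step 1: List the neighbors of each left vertex:
  1: 5, 6
  2: 6
  3: 6, 7
  4: 5, 6, 7, 8

Step 2: Greedily match left vertices, then look for augmenting paths:
  Match 1 -- 5
  Match 2 -- 6
  Match 3 -- 7
  Match 4 -- 8
  No augmenting path remains.

Step 3: Verify this is maximum:
  Matching size 4 = min(|L|, |R|) = min(4, 4), which is an upper bound, so this matching is maximum.

Maximum matching: {(1,5), (2,6), (3,7), (4,8)}
Size: 4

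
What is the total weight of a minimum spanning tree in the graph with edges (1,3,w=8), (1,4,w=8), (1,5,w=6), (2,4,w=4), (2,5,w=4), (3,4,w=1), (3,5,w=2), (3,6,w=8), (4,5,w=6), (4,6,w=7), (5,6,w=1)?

Apply Kruskal's algorithm (sort edges by weight, add if no cycle):

Sorted edges by weight:
  (3,4) w=1
  (5,6) w=1
  (3,5) w=2
  (2,4) w=4
  (2,5) w=4
  (1,5) w=6
  (4,5) w=6
  (4,6) w=7
  (1,3) w=8
  (1,4) w=8
  (3,6) w=8

Add edge (3,4) w=1 -- no cycle. Running total: 1
Add edge (5,6) w=1 -- no cycle. Running total: 2
Add edge (3,5) w=2 -- no cycle. Running total: 4
Add edge (2,4) w=4 -- no cycle. Running total: 8
Skip edge (2,5) w=4 -- would create cycle
Add edge (1,5) w=6 -- no cycle. Running total: 14

MST edges: (3,4,w=1), (5,6,w=1), (3,5,w=2), (2,4,w=4), (1,5,w=6)
Total MST weight: 1 + 1 + 2 + 4 + 6 = 14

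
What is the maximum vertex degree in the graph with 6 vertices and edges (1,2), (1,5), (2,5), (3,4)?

Step 1: Count edges incident to each vertex:
  deg(1) = 2 (neighbors: 2, 5)
  deg(2) = 2 (neighbors: 1, 5)
  deg(3) = 1 (neighbors: 4)
  deg(4) = 1 (neighbors: 3)
  deg(5) = 2 (neighbors: 1, 2)
  deg(6) = 0 (neighbors: none)

Step 2: Find maximum:
  max(2, 2, 1, 1, 2, 0) = 2 (vertex 1)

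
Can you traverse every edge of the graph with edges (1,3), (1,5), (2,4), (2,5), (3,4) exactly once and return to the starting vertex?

Step 1: Find the degree of each vertex:
  deg(1) = 2
  deg(2) = 2
  deg(3) = 2
  deg(4) = 2
  deg(5) = 2

Step 2: Count vertices with odd degree:
  All vertices have even degree (0 odd-degree vertices)

Step 3: Apply Euler's theorem:
  - Eulerian circuit exists iff graph is connected and all vertices have even degree
  - Eulerian path exists iff graph is connected and has 0 or 2 odd-degree vertices

Graph is connected with 0 odd-degree vertices.
Both Eulerian circuit and Eulerian path exist.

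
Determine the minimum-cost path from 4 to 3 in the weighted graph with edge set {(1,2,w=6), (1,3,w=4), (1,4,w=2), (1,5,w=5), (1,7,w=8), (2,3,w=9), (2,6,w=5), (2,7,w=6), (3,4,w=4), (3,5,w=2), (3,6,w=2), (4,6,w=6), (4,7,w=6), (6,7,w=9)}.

Step 1: Build adjacency list with weights:
  1: 2(w=6), 3(w=4), 4(w=2), 5(w=5), 7(w=8)
  2: 1(w=6), 3(w=9), 6(w=5), 7(w=6)
  3: 1(w=4), 2(w=9), 4(w=4), 5(w=2), 6(w=2)
  4: 1(w=2), 3(w=4), 6(w=6), 7(w=6)
  5: 1(w=5), 3(w=2)
  6: 2(w=5), 3(w=2), 4(w=6), 7(w=9)
  7: 1(w=8), 2(w=6), 4(w=6), 6(w=9)

Step 2: Apply Dijkstra's algorithm from vertex 4:
  Visit vertex 4 (distance=0)
    Update dist[1] = 2
    Update dist[3] = 4
    Update dist[6] = 6
    Update dist[7] = 6
  Visit vertex 1 (distance=2)
    Update dist[2] = 8
    Update dist[5] = 7
  Visit vertex 3 (distance=4)
    Update dist[5] = 6

Step 3: Shortest path: 4 -> 3
Total weight: 4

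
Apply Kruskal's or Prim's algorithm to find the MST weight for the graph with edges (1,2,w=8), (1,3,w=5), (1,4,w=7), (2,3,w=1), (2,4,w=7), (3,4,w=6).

Apply Kruskal's algorithm (sort edges by weight, add if no cycle):

Sorted edges by weight:
  (2,3) w=1
  (1,3) w=5
  (3,4) w=6
  (1,4) w=7
  (2,4) w=7
  (1,2) w=8

Add edge (2,3) w=1 -- no cycle. Running total: 1
Add edge (1,3) w=5 -- no cycle. Running total: 6
Add edge (3,4) w=6 -- no cycle. Running total: 12

MST edges: (2,3,w=1), (1,3,w=5), (3,4,w=6)
Total MST weight: 1 + 5 + 6 = 12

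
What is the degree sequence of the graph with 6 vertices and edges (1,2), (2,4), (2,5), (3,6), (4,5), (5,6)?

Step 1: Count edges incident to each vertex:
  deg(1) = 1 (neighbors: 2)
  deg(2) = 3 (neighbors: 1, 4, 5)
  deg(3) = 1 (neighbors: 6)
  deg(4) = 2 (neighbors: 2, 5)
  deg(5) = 3 (neighbors: 2, 4, 6)
  deg(6) = 2 (neighbors: 3, 5)

Step 2: Sort degrees in non-increasing order:
  Degrees: [1, 3, 1, 2, 3, 2] -> sorted: [3, 3, 2, 2, 1, 1]

Degree sequence: [3, 3, 2, 2, 1, 1]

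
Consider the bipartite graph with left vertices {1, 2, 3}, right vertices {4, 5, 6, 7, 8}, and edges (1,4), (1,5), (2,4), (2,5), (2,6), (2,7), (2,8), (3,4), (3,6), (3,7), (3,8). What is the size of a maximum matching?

Step 1: List the neighbors of each left vertex:
  1: 4, 5
  2: 4, 5, 6, 7, 8
  3: 4, 6, 7, 8

Step 2: Greedily match left vertices, then look for augmenting paths:
  Match 1 -- 4
  Match 2 -- 5
  Match 3 -- 6
  No augmenting path remains.

Step 3: Verify this is maximum:
  Matching size 3 = min(|L|, |R|) = min(3, 5), which is an upper bound, so this matching is maximum.

Maximum matching: {(1,4), (2,5), (3,6)}
Size: 3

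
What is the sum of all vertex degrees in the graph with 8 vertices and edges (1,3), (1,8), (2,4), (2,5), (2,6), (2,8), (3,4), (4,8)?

Step 1: Count edges incident to each vertex:
  deg(1) = 2 (neighbors: 3, 8)
  deg(2) = 4 (neighbors: 4, 5, 6, 8)
  deg(3) = 2 (neighbors: 1, 4)
  deg(4) = 3 (neighbors: 2, 3, 8)
  deg(5) = 1 (neighbors: 2)
  deg(6) = 1 (neighbors: 2)
  deg(7) = 0 (neighbors: none)
  deg(8) = 3 (neighbors: 1, 2, 4)

Step 2: Sum all degrees:
  2 + 4 + 2 + 3 + 1 + 1 + 0 + 3 = 16

Verification: sum of degrees = 2 * |E| = 2 * 8 = 16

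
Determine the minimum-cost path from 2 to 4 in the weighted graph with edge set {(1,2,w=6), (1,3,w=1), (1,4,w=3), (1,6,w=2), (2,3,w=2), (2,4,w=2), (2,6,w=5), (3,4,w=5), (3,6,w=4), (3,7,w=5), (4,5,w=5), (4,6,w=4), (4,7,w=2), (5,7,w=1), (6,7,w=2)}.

Step 1: Build adjacency list with weights:
  1: 2(w=6), 3(w=1), 4(w=3), 6(w=2)
  2: 1(w=6), 3(w=2), 4(w=2), 6(w=5)
  3: 1(w=1), 2(w=2), 4(w=5), 6(w=4), 7(w=5)
  4: 1(w=3), 2(w=2), 3(w=5), 5(w=5), 6(w=4), 7(w=2)
  5: 4(w=5), 7(w=1)
  6: 1(w=2), 2(w=5), 3(w=4), 4(w=4), 7(w=2)
  7: 3(w=5), 4(w=2), 5(w=1), 6(w=2)

Step 2: Apply Dijkstra's algorithm from vertex 2:
  Visit vertex 2 (distance=0)
    Update dist[1] = 6
    Update dist[3] = 2
    Update dist[4] = 2
    Update dist[6] = 5
  Visit vertex 3 (distance=2)
    Update dist[1] = 3
    Update dist[7] = 7
  Visit vertex 4 (distance=2)
    Update dist[5] = 7
    Update dist[7] = 4

Step 3: Shortest path: 2 -> 4
Total weight: 2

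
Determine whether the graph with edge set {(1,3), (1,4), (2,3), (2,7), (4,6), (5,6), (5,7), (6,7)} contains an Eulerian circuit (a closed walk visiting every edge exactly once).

Step 1: Find the degree of each vertex:
  deg(1) = 2
  deg(2) = 2
  deg(3) = 2
  deg(4) = 2
  deg(5) = 2
  deg(6) = 3
  deg(7) = 3

Step 2: Count vertices with odd degree:
  Odd-degree vertices: 6, 7 (2 total)

Step 3: Apply Euler's theorem:
  - Eulerian circuit exists iff graph is connected and all vertices have even degree
  - Eulerian path exists iff graph is connected and has 0 or 2 odd-degree vertices

Graph is connected with exactly 2 odd-degree vertices (6, 7).
Eulerian path exists (starting and ending at the odd-degree vertices), but no Eulerian circuit.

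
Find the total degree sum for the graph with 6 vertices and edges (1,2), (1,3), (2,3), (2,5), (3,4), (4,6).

Step 1: Count edges incident to each vertex:
  deg(1) = 2 (neighbors: 2, 3)
  deg(2) = 3 (neighbors: 1, 3, 5)
  deg(3) = 3 (neighbors: 1, 2, 4)
  deg(4) = 2 (neighbors: 3, 6)
  deg(5) = 1 (neighbors: 2)
  deg(6) = 1 (neighbors: 4)

Step 2: Sum all degrees:
  2 + 3 + 3 + 2 + 1 + 1 = 12

Verification: sum of degrees = 2 * |E| = 2 * 6 = 12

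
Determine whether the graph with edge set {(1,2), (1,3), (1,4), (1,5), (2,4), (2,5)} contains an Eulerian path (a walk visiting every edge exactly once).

Step 1: Find the degree of each vertex:
  deg(1) = 4
  deg(2) = 3
  deg(3) = 1
  deg(4) = 2
  deg(5) = 2

Step 2: Count vertices with odd degree:
  Odd-degree vertices: 2, 3 (2 total)

Step 3: Apply Euler's theorem:
  - Eulerian circuit exists iff graph is connected and all vertices have even degree
  - Eulerian path exists iff graph is connected and has 0 or 2 odd-degree vertices

Graph is connected with exactly 2 odd-degree vertices (2, 3).
Eulerian path exists (starting and ending at the odd-degree vertices), but no Eulerian circuit.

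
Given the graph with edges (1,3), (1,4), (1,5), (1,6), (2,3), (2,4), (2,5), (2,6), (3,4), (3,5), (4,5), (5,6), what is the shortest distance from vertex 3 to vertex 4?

Step 1: Build adjacency list:
  1: 3, 4, 5, 6
  2: 3, 4, 5, 6
  3: 1, 2, 4, 5
  4: 1, 2, 3, 5
  5: 1, 2, 3, 4, 6
  6: 1, 2, 5

Step 2: BFS from vertex 3 to find shortest path to 4:
  vertex 1 reached at distance 1
  vertex 2 reached at distance 1
  vertex 4 reached at distance 1

Step 3: Shortest path: 3 -> 4
Path length: 1 edge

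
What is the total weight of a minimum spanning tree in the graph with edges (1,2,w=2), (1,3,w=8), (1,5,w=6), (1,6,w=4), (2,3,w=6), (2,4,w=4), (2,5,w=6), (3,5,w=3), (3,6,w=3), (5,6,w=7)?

Apply Kruskal's algorithm (sort edges by weight, add if no cycle):

Sorted edges by weight:
  (1,2) w=2
  (3,5) w=3
  (3,6) w=3
  (1,6) w=4
  (2,4) w=4
  (1,5) w=6
  (2,5) w=6
  (2,3) w=6
  (5,6) w=7
  (1,3) w=8

Add edge (1,2) w=2 -- no cycle. Running total: 2
Add edge (3,5) w=3 -- no cycle. Running total: 5
Add edge (3,6) w=3 -- no cycle. Running total: 8
Add edge (1,6) w=4 -- no cycle. Running total: 12
Add edge (2,4) w=4 -- no cycle. Running total: 16

MST edges: (1,2,w=2), (3,5,w=3), (3,6,w=3), (1,6,w=4), (2,4,w=4)
Total MST weight: 2 + 3 + 3 + 4 + 4 = 16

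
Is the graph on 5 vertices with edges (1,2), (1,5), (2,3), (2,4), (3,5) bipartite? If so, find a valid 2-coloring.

Step 1: Attempt 2-coloring using BFS:
  Start at vertex 1, assign color 0
  Color vertex 2 with color 1 (neighbor of 1)
  Color vertex 5 with color 1 (neighbor of 1)
  Color vertex 3 with color 0 (neighbor of 2)
  Color vertex 4 with color 0 (neighbor of 2)

Step 2: 2-coloring succeeded. No conflicts found.
  Set A (color 0): {1, 3, 4}
  Set B (color 1): {2, 5}

The graph is bipartite with partition {1, 3, 4}, {2, 5}.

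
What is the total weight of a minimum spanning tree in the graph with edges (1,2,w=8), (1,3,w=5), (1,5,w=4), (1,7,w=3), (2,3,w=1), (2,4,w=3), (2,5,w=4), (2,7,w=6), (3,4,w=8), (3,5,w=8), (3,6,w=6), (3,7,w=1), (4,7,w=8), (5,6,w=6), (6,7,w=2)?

Apply Kruskal's algorithm (sort edges by weight, add if no cycle):

Sorted edges by weight:
  (2,3) w=1
  (3,7) w=1
  (6,7) w=2
  (1,7) w=3
  (2,4) w=3
  (1,5) w=4
  (2,5) w=4
  (1,3) w=5
  (2,7) w=6
  (3,6) w=6
  (5,6) w=6
  (1,2) w=8
  (3,4) w=8
  (3,5) w=8
  (4,7) w=8

Add edge (2,3) w=1 -- no cycle. Running total: 1
Add edge (3,7) w=1 -- no cycle. Running total: 2
Add edge (6,7) w=2 -- no cycle. Running total: 4
Add edge (1,7) w=3 -- no cycle. Running total: 7
Add edge (2,4) w=3 -- no cycle. Running total: 10
Add edge (1,5) w=4 -- no cycle. Running total: 14

MST edges: (2,3,w=1), (3,7,w=1), (6,7,w=2), (1,7,w=3), (2,4,w=3), (1,5,w=4)
Total MST weight: 1 + 1 + 2 + 3 + 3 + 4 = 14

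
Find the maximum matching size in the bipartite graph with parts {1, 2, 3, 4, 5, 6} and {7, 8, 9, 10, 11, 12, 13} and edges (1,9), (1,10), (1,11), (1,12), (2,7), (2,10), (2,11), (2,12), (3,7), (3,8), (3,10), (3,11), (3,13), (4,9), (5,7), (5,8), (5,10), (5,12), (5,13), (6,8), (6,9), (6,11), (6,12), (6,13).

Step 1: List the neighbors of each left vertex:
  1: 9, 10, 11, 12
  2: 7, 10, 11, 12
  3: 7, 8, 10, 11, 13
  4: 9
  5: 7, 8, 10, 12, 13
  6: 8, 9, 11, 12, 13

Step 2: Greedily match left vertices, then look for augmenting paths:
  Match 1 -- 12
  Match 2 -- 7
  Match 3 -- 8
  Match 4 -- 9
  Match 5 -- 10
  Match 6 -- 11
  No augmenting path remains.

Step 3: Verify this is maximum:
  Matching size 6 = min(|L|, |R|) = min(6, 7), which is an upper bound, so this matching is maximum.

Maximum matching: {(1,12), (2,7), (3,8), (4,9), (5,10), (6,11)}
Size: 6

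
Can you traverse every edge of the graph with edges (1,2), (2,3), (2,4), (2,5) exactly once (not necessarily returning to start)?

Step 1: Find the degree of each vertex:
  deg(1) = 1
  deg(2) = 4
  deg(3) = 1
  deg(4) = 1
  deg(5) = 1

Step 2: Count vertices with odd degree:
  Odd-degree vertices: 1, 3, 4, 5 (4 total)

Step 3: Apply Euler's theorem:
  - Eulerian circuit exists iff graph is connected and all vertices have even degree
  - Eulerian path exists iff graph is connected and has 0 or 2 odd-degree vertices

Graph has 4 odd-degree vertices (need 0 or 2).
Neither Eulerian path nor Eulerian circuit exists.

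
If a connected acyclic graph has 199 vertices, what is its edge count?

A tree on n vertices always has exactly n - 1 edges.
For n = 199: edges = 199 - 1 = 198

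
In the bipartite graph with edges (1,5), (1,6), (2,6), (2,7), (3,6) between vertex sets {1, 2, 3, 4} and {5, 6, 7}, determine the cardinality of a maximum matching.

Step 1: List the neighbors of each left vertex:
  1: 5, 6
  2: 6, 7
  3: 6
  4: (none)

Step 2: Greedily match left vertices, then look for augmenting paths:
  Match 1 -- 5
  Match 2 -- 7
  Match 3 -- 6
  No augmenting path remains.

Step 3: Verify this is maximum:
  Matching size 3 = min(|L|, |R|) = min(4, 3), which is an upper bound, so this matching is maximum.

Maximum matching: {(1,5), (2,7), (3,6)}
Size: 3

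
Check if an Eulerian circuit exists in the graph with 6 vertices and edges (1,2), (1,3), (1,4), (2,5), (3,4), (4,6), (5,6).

Step 1: Find the degree of each vertex:
  deg(1) = 3
  deg(2) = 2
  deg(3) = 2
  deg(4) = 3
  deg(5) = 2
  deg(6) = 2

Step 2: Count vertices with odd degree:
  Odd-degree vertices: 1, 4 (2 total)

Step 3: Apply Euler's theorem:
  - Eulerian circuit exists iff graph is connected and all vertices have even degree
  - Eulerian path exists iff graph is connected and has 0 or 2 odd-degree vertices

Graph is connected with exactly 2 odd-degree vertices (1, 4).
Eulerian path exists (starting and ending at the odd-degree vertices), but no Eulerian circuit.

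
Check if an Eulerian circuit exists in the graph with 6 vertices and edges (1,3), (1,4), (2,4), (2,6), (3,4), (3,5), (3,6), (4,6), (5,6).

Step 1: Find the degree of each vertex:
  deg(1) = 2
  deg(2) = 2
  deg(3) = 4
  deg(4) = 4
  deg(5) = 2
  deg(6) = 4

Step 2: Count vertices with odd degree:
  All vertices have even degree (0 odd-degree vertices)

Step 3: Apply Euler's theorem:
  - Eulerian circuit exists iff graph is connected and all vertices have even degree
  - Eulerian path exists iff graph is connected and has 0 or 2 odd-degree vertices

Graph is connected with 0 odd-degree vertices.
Both Eulerian circuit and Eulerian path exist.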